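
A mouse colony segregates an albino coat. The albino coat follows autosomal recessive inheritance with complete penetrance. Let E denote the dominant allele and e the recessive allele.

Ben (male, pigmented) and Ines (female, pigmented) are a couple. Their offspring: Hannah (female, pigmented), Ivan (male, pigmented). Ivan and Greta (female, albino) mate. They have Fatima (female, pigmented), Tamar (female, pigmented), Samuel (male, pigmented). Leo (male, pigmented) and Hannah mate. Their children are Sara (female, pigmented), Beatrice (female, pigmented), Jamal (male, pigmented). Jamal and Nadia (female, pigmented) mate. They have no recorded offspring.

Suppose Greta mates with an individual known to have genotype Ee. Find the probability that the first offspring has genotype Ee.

Greta is albino, so Greta is ee.
The cross gives 1/2 Ee : 1/2 ee, so P(offspring has genotype Ee) = 1/2.

1/2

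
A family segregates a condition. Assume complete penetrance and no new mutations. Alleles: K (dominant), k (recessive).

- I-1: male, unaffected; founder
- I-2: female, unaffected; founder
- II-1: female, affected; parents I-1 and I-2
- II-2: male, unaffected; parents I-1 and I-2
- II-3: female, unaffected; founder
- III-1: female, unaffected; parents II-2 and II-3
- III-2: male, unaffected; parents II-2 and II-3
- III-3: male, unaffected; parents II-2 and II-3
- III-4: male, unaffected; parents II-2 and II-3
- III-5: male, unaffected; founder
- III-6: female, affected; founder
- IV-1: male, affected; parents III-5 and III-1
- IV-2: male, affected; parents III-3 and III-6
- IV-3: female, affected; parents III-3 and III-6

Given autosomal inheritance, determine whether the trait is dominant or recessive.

recessive

I-1 and I-2 are both unaffected yet have an affected child II-1. Under dominance, an affected child requires at least one affected parent, so the trait cannot be dominant.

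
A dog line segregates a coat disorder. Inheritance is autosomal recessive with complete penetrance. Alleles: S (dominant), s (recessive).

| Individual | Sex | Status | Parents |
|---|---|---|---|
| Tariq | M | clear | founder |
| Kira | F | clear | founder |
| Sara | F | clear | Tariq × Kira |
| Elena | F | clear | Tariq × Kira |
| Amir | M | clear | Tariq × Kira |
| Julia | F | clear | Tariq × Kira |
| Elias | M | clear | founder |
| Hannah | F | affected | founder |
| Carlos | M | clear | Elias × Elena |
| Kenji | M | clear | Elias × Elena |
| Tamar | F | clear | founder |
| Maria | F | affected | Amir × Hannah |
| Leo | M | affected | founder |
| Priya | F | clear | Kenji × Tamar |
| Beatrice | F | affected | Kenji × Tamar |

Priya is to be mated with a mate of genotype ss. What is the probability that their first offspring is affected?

1/3

Kenji is clear so carries S and passed s to Beatrice (ss), so Kenji is Ss.
Tamar is clear so carries S and passed s to Beatrice (ss), so Tamar is Ss.
Priya is a clear offspring of Kenji (Ss) × Tamar (Ss), whose cross gives 1/4 SS : 1/2 Ss : 1/4 ss; conditioning on being clear, Priya is SS with probability 1/3, Ss with probability 2/3.
Summing over parental genotype combinations, P(offspring is affected) = 2/3·1/2 = 1/3.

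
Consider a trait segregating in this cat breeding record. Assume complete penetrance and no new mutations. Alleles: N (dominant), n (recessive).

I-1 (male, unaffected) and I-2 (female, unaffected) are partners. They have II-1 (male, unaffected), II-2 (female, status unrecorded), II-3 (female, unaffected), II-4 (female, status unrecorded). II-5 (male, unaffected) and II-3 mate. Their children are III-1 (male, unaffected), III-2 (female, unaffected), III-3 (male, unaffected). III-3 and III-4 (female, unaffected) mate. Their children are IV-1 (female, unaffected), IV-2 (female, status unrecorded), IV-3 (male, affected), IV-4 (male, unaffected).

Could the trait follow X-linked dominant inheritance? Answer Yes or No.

Under X-linked dominant, IV-3 (affected, male) cannot arise from III-3 (unaffected) × III-4 (unaffected).

No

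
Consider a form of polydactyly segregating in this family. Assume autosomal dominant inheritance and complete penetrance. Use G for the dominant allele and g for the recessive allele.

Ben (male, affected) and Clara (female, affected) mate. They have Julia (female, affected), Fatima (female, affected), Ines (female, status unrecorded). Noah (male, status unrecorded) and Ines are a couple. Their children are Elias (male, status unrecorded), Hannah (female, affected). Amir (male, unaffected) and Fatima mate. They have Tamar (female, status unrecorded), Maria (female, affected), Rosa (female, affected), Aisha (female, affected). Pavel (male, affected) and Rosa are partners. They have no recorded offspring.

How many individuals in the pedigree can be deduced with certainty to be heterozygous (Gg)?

3

Obligate heterozygotes: Maria is affected so carries G and received g from Amir (gg), so Maria is Gg; Rosa is affected so carries G and received g from Amir (gg), so Rosa is Gg; Aisha is affected so carries G and received g from Amir (gg), so Aisha is Gg.
Every other individual is either homozygous by phenotype or has at least one consistent homozygous assignment, so the count is 3.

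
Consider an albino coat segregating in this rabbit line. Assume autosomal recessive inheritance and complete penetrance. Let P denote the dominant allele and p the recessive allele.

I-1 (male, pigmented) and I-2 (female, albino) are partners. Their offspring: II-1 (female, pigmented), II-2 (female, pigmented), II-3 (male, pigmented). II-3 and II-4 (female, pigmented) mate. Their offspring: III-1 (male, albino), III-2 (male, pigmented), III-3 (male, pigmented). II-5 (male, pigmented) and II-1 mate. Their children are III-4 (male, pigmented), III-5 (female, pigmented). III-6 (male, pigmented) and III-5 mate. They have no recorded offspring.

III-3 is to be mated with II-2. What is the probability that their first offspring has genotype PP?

II-3 is pigmented so carries P and received p from I-2 (pp), so II-3 is Pp.
II-4 is pigmented so carries P and passed p to III-1 (pp), so II-4 is Pp.
III-3 is a pigmented offspring of II-3 (Pp) × II-4 (Pp), whose cross gives 1/4 PP : 1/2 Pp : 1/4 pp; conditioning on being pigmented, III-3 is PP with probability 1/3, Pp with probability 2/3.
II-2 is pigmented so carries P and received p from I-2 (pp), so II-2 is Pp.
Summing over parental genotype combinations, P(offspring has genotype PP) = 1/3·1/2 + 2/3·1/4 = 1/3.

1/3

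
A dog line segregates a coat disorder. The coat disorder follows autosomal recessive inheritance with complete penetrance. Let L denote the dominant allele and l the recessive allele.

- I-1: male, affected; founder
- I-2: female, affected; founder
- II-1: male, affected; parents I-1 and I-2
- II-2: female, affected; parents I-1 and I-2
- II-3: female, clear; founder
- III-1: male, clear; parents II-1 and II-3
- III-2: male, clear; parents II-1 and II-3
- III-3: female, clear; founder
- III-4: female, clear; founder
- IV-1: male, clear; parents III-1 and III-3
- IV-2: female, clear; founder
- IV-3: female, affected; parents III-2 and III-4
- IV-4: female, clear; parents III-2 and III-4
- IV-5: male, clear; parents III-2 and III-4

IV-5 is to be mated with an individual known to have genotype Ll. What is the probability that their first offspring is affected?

1/6

III-2 is clear so carries L and received l from II-1 (ll), so III-2 is Ll.
III-4 is clear so carries L and passed l to IV-3 (ll), so III-4 is Ll.
IV-5 is a clear offspring of III-2 (Ll) × III-4 (Ll), whose cross gives 1/4 LL : 1/2 Ll : 1/4 ll; conditioning on being clear, IV-5 is LL with probability 1/3, Ll with probability 2/3.
Summing over parental genotype combinations, P(offspring is affected) = 2/3·1/4 = 1/6.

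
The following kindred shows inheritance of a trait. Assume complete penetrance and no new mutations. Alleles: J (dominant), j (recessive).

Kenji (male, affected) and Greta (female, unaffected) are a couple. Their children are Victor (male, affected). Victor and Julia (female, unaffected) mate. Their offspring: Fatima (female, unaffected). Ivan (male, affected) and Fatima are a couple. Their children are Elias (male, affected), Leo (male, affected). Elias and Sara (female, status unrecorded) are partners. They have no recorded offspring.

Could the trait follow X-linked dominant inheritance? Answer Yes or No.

Under X-linked dominant, Victor (affected, male) cannot arise from Kenji (affected) × Greta (unaffected).

No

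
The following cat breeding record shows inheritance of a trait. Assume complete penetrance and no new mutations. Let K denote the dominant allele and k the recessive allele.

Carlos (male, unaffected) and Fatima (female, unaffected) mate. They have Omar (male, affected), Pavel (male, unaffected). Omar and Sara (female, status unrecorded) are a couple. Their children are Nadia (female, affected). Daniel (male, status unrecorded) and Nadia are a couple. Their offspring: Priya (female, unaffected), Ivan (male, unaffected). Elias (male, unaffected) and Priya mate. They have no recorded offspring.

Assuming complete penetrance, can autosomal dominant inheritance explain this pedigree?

No

Under autosomal dominant, Omar (affected, male) cannot arise from Carlos (unaffected) × Fatima (unaffected).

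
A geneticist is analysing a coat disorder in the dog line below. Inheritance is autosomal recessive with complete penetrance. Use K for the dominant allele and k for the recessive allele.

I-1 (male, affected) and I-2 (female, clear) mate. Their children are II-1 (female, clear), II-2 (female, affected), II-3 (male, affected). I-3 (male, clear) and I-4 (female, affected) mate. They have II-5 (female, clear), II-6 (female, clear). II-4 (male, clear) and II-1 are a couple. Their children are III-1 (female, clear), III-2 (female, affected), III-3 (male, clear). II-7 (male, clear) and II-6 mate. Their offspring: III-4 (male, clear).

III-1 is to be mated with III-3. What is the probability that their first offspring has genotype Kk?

4/9

II-4 is clear so carries K and passed k to III-2 (kk), so II-4 is Kk.
II-1 is clear so carries K and received k from I-1 (kk), so II-1 is Kk.
III-1 is a clear offspring of II-4 (Kk) × II-1 (Kk), whose cross gives 1/4 KK : 1/2 Kk : 1/4 kk; conditioning on being clear, III-1 is KK with probability 1/3, Kk with probability 2/3.
III-3 is a clear offspring of II-4 (Kk) × II-1 (Kk), whose cross gives 1/4 KK : 1/2 Kk : 1/4 kk; conditioning on being clear, III-3 is KK with probability 1/3, Kk with probability 2/3.
Summing over parental genotype combinations, P(offspring has genotype Kk) = 2/9·1/2 + 2/9·1/2 + 4/9·1/2 = 4/9.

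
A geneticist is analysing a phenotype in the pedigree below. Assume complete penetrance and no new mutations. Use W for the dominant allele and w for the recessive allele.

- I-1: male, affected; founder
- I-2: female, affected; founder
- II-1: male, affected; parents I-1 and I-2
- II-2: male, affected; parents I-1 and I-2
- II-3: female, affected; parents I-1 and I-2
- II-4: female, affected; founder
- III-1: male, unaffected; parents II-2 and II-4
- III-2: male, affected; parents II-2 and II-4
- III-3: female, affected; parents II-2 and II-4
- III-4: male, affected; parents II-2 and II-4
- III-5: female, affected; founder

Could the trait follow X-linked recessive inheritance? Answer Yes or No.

No

Under X-linked recessive, III-1 (unaffected, male) cannot arise from II-2 (affected) × II-4 (affected).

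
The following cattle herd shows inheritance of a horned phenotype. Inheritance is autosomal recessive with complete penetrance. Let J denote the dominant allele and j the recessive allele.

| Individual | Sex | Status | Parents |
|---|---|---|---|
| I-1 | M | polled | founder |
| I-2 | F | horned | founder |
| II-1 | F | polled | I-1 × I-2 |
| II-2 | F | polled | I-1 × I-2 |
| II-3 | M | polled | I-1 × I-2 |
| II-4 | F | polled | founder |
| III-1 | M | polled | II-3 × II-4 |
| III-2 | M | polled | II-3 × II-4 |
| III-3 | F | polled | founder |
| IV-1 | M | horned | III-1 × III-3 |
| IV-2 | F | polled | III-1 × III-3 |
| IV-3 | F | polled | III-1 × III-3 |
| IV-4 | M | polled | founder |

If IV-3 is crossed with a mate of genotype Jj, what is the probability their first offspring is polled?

III-1 is polled so carries J and passed j to IV-1 (jj), so III-1 is Jj.
III-3 is polled so carries J and passed j to IV-1 (jj), so III-3 is Jj.
IV-3 is a polled offspring of III-1 (Jj) × III-3 (Jj), whose cross gives 1/4 JJ : 1/2 Jj : 1/4 jj; conditioning on being polled, IV-3 is JJ with probability 1/3, Jj with probability 2/3.
Summing over parental genotype combinations, P(offspring is polled) = 1/3·1 + 2/3·3/4 = 5/6.

5/6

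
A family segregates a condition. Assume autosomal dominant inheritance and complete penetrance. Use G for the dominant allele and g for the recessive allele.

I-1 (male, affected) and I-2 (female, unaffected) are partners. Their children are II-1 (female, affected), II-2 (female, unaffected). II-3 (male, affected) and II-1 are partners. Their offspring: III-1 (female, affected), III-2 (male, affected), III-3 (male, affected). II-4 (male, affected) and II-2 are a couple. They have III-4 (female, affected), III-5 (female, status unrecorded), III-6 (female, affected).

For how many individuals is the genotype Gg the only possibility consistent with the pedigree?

4

Obligate heterozygotes: I-1 is affected so carries G and passed g to II-2 (gg), so I-1 is Gg; II-1 is affected so carries G and received g from I-2 (gg), so II-1 is Gg; III-4 is affected so carries G and received g from II-2 (gg), so III-4 is Gg; III-6 is affected so carries G and received g from II-2 (gg), so III-6 is Gg.
Every other individual is either homozygous by phenotype or has at least one consistent homozygous assignment, so the count is 4.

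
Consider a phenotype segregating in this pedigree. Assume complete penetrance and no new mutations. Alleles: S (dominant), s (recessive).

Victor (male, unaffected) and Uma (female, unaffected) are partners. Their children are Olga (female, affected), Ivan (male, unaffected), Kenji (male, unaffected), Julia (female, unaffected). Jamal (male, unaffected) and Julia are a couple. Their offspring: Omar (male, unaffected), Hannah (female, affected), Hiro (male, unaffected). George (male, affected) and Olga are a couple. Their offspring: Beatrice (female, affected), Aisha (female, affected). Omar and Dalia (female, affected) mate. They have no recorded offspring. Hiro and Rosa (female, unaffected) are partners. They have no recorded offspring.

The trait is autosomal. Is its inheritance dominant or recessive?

recessive

Victor and Uma are both unaffected yet have an affected child Olga. Under dominance, an affected child requires at least one affected parent, so the trait cannot be dominant.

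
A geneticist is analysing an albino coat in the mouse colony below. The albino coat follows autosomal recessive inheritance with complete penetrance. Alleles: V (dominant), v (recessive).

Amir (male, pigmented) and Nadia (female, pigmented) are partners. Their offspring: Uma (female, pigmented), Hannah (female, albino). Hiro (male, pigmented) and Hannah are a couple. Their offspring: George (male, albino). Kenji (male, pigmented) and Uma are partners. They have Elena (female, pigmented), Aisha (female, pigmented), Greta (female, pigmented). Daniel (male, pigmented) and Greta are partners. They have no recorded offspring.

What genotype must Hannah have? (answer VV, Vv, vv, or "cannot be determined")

Hannah is albino, so Hannah is vv.

vv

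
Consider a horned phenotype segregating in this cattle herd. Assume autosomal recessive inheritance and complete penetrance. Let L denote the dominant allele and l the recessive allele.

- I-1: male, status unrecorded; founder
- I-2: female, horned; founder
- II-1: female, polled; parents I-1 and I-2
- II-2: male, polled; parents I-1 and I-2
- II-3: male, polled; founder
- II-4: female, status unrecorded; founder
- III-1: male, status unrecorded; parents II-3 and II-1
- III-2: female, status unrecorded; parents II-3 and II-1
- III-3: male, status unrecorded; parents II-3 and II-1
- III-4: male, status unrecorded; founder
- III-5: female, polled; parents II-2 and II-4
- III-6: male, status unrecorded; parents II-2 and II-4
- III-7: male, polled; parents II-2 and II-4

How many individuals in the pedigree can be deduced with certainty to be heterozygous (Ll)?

2

Obligate heterozygotes: II-1 is polled so carries L and received l from I-2 (ll), so II-1 is Ll; II-2 is polled so carries L and received l from I-2 (ll), so II-2 is Ll.
Every other individual is either homozygous by phenotype or has at least one consistent homozygous assignment, so the count is 2.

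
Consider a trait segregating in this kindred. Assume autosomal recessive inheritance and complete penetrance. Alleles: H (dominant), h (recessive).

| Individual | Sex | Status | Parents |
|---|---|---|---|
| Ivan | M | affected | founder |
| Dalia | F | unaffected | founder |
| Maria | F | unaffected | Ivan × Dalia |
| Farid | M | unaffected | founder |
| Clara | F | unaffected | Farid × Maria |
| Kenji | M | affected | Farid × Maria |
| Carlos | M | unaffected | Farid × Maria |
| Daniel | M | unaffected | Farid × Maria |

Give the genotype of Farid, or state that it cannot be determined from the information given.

Hh

From phenotype alone, Farid is HH or Hh.
Farid is unaffected so carries H and passed h to Kenji (hh), so Farid is Hh.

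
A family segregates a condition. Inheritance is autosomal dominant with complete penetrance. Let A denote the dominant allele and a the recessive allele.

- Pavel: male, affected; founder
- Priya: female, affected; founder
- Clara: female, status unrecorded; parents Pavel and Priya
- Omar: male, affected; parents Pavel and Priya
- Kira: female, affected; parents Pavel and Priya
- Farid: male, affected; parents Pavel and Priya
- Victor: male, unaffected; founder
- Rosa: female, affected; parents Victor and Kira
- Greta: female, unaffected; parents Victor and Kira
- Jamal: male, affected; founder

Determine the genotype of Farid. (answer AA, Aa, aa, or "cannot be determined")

Farid's phenotype allows AA or Aa, and no parent or child forces a single allele at both positions; consistent genotype assignments exist with Farid as AA or Aa.

cannot be determined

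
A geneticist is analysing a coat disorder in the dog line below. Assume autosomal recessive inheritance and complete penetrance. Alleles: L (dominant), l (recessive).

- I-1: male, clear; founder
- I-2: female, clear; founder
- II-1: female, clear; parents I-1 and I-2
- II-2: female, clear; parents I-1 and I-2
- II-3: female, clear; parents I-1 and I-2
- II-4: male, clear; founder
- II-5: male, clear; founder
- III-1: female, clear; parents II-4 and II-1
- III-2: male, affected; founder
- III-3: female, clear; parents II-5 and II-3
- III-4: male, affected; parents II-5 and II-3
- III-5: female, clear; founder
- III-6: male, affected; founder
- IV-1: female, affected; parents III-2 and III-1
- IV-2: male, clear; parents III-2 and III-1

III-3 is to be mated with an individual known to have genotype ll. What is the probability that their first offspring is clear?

2/3

II-5 is clear so carries L and passed l to III-4 (ll), so II-5 is Ll.
II-3 is clear so carries L and passed l to III-4 (ll), so II-3 is Ll.
III-3 is a clear offspring of II-5 (Ll) × II-3 (Ll), whose cross gives 1/4 LL : 1/2 Ll : 1/4 ll; conditioning on being clear, III-3 is LL with probability 1/3, Ll with probability 2/3.
Summing over parental genotype combinations, P(offspring is clear) = 1/3·1 + 2/3·1/2 = 2/3.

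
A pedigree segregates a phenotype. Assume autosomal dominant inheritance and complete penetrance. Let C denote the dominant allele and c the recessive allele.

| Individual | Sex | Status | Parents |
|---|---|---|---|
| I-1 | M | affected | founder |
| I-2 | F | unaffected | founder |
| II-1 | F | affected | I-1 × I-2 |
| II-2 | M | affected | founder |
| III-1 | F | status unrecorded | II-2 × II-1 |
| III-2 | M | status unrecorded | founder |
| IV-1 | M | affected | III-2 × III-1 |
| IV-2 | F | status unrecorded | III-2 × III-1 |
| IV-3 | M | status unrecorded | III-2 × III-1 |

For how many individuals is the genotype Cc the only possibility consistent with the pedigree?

1

Obligate heterozygotes: II-1 is affected so carries C and received c from I-2 (cc), so II-1 is Cc.
Every other individual is either homozygous by phenotype or has at least one consistent homozygous assignment, so the count is 1.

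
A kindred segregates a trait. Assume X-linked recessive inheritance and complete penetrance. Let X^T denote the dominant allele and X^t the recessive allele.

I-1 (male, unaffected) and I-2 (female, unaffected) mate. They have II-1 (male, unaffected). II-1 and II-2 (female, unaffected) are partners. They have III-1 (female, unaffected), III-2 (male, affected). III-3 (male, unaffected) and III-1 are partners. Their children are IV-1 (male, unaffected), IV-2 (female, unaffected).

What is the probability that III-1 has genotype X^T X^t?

1/3

II-1 is unaffected, so II-1 is X^T Y.
II-2 is unaffected so carries T and passed t to III-2 (X^t Y), so II-2 is X^T X^t.
Their cross gives offspring ratios 1/2 X^T X^T : 1/2 X^T X^t. Conditioning on III-1 being unaffected, P(X^T X^t) = 1/2 / 1 = 1/2 before taking III-1's own offspring into account.
III-3 is unaffected, so III-3 is X^T Y.
Now use III-1's offspring. Probability of each recorded status — unaffected son IV-1: 1/2 if III-1 is X^T X^t, 1 if X^T X^T. (IV-2: equally likely either way, so uninformative.)
Bayes: P(X^T X^t) = 1/2·1/2 / (1/2·1/2 + 1/2·1) = 1/3.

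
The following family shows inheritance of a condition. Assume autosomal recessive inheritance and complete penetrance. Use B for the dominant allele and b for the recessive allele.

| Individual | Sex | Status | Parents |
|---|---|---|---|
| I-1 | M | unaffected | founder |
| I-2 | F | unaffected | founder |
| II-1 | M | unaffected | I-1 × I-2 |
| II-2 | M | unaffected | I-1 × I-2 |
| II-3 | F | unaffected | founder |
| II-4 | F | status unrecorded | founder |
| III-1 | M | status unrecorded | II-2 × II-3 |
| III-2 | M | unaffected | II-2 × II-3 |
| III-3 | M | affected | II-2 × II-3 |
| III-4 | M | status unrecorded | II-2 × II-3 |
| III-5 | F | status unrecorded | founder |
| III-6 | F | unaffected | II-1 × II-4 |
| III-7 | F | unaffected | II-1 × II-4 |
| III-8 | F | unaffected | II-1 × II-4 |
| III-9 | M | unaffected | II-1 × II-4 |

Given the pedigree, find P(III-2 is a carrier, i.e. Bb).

II-2 is unaffected so carries B and passed b to III-3 (bb), so II-2 is Bb.
II-3 is unaffected so carries B and passed b to III-3 (bb), so II-3 is Bb.
Their cross gives offspring ratios 1/4 BB : 1/2 Bb : 1/4 bb. Conditioning on III-2 being unaffected, P(Bb) = 1/2 / 3/4 = 2/3.

2/3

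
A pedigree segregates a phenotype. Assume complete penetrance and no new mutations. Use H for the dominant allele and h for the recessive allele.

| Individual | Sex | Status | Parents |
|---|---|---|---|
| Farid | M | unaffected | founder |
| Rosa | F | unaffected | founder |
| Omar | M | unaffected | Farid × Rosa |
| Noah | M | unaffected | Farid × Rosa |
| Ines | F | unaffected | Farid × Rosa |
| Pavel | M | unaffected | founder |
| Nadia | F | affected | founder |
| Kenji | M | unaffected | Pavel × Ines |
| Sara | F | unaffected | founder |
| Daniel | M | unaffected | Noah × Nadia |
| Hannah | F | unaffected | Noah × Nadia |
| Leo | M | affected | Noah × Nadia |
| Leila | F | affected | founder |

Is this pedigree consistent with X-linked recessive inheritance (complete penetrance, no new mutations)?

No

Under X-linked recessive, Daniel (unaffected, male) cannot arise from Noah (unaffected) × Nadia (affected).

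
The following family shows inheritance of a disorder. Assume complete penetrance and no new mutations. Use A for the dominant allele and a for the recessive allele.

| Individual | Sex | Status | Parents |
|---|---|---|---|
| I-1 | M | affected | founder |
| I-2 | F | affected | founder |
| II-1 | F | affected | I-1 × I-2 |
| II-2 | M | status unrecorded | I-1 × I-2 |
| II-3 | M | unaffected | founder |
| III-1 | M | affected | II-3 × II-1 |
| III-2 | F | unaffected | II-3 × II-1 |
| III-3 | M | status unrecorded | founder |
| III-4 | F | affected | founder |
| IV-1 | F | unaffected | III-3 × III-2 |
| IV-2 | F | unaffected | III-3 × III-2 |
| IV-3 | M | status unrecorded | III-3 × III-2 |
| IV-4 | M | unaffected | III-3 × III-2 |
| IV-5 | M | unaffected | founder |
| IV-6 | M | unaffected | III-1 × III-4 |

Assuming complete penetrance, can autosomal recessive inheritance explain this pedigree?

No

Under autosomal recessive, IV-6 (unaffected, male) cannot arise from III-1 (affected) × III-4 (affected).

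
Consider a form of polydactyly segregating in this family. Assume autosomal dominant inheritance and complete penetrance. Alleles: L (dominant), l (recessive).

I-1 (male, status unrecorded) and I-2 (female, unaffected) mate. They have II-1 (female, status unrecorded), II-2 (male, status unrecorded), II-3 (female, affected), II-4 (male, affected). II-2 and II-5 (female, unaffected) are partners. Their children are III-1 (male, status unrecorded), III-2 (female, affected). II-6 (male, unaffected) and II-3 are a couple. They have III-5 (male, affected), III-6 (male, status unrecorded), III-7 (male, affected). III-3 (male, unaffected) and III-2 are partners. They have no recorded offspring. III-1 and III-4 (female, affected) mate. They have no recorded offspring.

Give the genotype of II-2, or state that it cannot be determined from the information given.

Ll

From phenotype alone, II-2 is LL or Ll or ll.
II-2 passed L to III-2 (Ll, whose l came from II-5) and received l from I-2 (ll), so II-2 is Ll.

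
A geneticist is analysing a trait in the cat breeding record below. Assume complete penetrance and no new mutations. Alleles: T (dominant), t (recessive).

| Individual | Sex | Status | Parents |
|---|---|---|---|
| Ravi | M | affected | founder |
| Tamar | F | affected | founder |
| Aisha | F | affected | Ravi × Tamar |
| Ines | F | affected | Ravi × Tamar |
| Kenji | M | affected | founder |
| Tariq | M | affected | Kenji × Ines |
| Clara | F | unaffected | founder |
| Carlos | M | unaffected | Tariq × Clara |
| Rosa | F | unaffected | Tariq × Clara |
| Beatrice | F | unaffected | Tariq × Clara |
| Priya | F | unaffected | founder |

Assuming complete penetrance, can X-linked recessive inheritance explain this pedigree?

Yes

A consistent assignment under X-linked recessive exists: Ravi X^t Y, Tamar X^t X^t, Aisha X^t X^t, Ines X^t X^t, Kenji X^t Y, Tariq X^t Y, Clara X^T X^T, Carlos X^T Y, Rosa X^T X^t, Beatrice X^T X^t, Priya X^T X^T.
In this assignment every recorded phenotype matches its genotype and every non-founder's genotype is obtainable from its parents' genotypes, so the pedigree is consistent.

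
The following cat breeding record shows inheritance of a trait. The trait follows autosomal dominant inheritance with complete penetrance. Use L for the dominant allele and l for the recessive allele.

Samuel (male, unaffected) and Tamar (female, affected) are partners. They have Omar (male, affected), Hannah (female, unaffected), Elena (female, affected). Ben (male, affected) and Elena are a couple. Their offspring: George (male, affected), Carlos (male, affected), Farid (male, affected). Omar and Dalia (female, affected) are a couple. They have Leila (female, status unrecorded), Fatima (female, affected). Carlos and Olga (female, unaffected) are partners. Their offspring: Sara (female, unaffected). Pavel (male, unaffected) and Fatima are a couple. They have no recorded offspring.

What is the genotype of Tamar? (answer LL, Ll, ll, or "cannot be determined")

Ll

From phenotype alone, Tamar is LL or Ll.
Tamar is affected so carries L and passed l to Hannah (ll), so Tamar is Ll.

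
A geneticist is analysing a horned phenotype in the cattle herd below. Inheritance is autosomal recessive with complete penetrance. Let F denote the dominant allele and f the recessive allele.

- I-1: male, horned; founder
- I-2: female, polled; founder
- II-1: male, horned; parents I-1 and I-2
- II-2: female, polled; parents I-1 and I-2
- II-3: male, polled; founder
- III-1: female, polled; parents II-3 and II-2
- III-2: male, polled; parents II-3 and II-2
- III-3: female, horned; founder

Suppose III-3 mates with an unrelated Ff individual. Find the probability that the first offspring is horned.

III-3 is horned, so III-3 is ff.
The cross gives 1/2 Ff : 1/2 ff, so P(offspring is horned) = 1/2.

1/2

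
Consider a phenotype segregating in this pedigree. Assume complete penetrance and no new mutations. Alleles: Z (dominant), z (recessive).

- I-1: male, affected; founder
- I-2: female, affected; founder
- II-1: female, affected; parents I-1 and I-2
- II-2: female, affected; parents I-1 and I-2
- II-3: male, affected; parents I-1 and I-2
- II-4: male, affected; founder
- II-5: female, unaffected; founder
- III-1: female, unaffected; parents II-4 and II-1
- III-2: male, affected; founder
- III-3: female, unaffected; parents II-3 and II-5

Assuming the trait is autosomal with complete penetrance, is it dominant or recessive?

dominant

II-4 and II-1 are both affected yet have an unaffected child III-1. Under a recessive model two affected parents are homozygous and every child would be affected, so the trait cannot be recessive.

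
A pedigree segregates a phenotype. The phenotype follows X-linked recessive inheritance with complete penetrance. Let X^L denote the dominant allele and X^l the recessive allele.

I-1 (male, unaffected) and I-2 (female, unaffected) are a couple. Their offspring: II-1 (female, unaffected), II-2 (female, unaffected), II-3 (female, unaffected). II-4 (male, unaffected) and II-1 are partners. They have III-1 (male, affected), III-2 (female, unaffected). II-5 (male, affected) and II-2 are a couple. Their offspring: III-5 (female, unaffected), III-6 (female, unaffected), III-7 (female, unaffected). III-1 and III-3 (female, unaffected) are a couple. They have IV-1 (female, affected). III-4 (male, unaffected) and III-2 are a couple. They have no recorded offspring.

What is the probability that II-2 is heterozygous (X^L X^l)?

I-1 is unaffected, so I-1 is X^L Y.
I-2 is unaffected so carries L and passed l to II-1 (X^L X^l, whose L came from I-1), so I-2 is X^L X^l.
Their cross gives offspring ratios 1/2 X^L X^L : 1/2 X^L X^l. Conditioning on II-2 being unaffected, P(X^L X^l) = 1/2 / 1 = 1/2 before taking II-2's own offspring into account.
II-5 is affected, so II-5 is X^l Y.
Now use II-2's offspring. Probability of each recorded status — unaffected daughter III-5: 1/2 if II-2 is X^L X^l, 1 if X^L X^L; unaffected daughter III-6: 1/2 if II-2 is X^L X^l, 1 if X^L X^L; unaffected daughter III-7: 1/2 if II-2 is X^L X^l, 1 if X^L X^L.
Bayes: P(X^L X^l) = 1/2·1/8 / (1/2·1/8 + 1/2·1) = 1/9.

1/9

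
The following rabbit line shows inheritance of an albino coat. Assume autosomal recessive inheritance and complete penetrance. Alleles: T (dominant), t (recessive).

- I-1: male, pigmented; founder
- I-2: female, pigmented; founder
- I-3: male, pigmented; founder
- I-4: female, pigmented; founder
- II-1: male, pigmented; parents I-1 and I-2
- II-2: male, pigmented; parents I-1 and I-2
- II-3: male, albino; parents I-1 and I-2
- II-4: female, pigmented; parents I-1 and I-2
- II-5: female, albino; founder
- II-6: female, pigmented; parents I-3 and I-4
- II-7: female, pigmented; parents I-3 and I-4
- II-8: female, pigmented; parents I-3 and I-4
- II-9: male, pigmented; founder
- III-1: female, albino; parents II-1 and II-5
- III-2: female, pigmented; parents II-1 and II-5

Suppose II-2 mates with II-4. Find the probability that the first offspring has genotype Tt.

4/9

I-1 is pigmented so carries T and passed t to II-3 (tt), so I-1 is Tt.
I-2 is pigmented so carries T and passed t to II-3 (tt), so I-2 is Tt.
II-2 is a pigmented offspring of I-1 (Tt) × I-2 (Tt), whose cross gives 1/4 TT : 1/2 Tt : 1/4 tt; conditioning on being pigmented, II-2 is TT with probability 1/3, Tt with probability 2/3.
II-4 is a pigmented offspring of I-1 (Tt) × I-2 (Tt), whose cross gives 1/4 TT : 1/2 Tt : 1/4 tt; conditioning on being pigmented, II-4 is TT with probability 1/3, Tt with probability 2/3.
Summing over parental genotype combinations, P(offspring has genotype Tt) = 2/9·1/2 + 2/9·1/2 + 4/9·1/2 = 4/9.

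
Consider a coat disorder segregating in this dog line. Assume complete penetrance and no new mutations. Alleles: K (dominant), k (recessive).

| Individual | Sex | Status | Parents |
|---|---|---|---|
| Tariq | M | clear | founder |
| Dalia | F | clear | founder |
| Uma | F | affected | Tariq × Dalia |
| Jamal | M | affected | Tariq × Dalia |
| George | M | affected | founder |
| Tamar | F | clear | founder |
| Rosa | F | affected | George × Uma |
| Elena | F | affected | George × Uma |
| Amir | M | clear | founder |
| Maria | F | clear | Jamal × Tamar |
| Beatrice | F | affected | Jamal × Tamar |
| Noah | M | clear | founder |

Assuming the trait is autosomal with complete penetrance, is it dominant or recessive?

recessive

Tariq and Dalia are both clear yet have an affected child Uma. Under dominance, an affected child requires at least one affected parent, so the trait cannot be dominant.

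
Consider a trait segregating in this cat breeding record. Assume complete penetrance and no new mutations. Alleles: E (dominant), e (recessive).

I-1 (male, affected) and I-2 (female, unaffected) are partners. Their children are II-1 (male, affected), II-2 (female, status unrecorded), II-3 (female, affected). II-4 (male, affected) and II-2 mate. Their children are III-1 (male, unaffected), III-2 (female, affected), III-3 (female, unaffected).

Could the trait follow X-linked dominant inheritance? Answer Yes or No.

Under X-linked dominant, II-1 (affected, male) cannot arise from I-1 (affected) × I-2 (unaffected).

No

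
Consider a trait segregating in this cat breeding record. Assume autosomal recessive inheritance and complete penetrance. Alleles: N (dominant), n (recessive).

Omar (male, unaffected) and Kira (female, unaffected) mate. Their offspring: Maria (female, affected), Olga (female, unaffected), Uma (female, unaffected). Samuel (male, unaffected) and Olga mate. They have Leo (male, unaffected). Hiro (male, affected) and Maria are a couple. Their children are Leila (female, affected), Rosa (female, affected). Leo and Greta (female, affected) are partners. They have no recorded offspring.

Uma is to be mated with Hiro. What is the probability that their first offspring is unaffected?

Omar is unaffected so carries N and passed n to Maria (nn), so Omar is Nn.
Kira is unaffected so carries N and passed n to Maria (nn), so Kira is Nn.
Uma is an unaffected offspring of Omar (Nn) × Kira (Nn), whose cross gives 1/4 NN : 1/2 Nn : 1/4 nn; conditioning on being unaffected, Uma is NN with probability 1/3, Nn with probability 2/3.
Hiro is affected, so Hiro is nn.
Summing over parental genotype combinations, P(offspring is unaffected) = 1/3·1 + 2/3·1/2 = 2/3.

2/3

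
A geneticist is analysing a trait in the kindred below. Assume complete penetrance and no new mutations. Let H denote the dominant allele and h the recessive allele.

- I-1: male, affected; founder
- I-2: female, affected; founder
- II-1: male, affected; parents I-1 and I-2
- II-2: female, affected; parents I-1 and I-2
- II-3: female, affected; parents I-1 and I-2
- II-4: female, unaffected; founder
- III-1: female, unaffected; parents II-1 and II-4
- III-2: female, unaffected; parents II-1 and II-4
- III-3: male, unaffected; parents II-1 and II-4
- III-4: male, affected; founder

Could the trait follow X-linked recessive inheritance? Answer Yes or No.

A consistent assignment under X-linked recessive exists: I-1 X^h Y, I-2 X^h X^h, II-1 X^h Y, II-2 X^h X^h, II-3 X^h X^h, II-4 X^H X^H, III-1 X^H X^h, III-2 X^H X^h, III-3 X^H Y, III-4 X^h Y.
In this assignment every recorded phenotype matches its genotype and every non-founder's genotype is obtainable from its parents' genotypes, so the pedigree is consistent.

Yes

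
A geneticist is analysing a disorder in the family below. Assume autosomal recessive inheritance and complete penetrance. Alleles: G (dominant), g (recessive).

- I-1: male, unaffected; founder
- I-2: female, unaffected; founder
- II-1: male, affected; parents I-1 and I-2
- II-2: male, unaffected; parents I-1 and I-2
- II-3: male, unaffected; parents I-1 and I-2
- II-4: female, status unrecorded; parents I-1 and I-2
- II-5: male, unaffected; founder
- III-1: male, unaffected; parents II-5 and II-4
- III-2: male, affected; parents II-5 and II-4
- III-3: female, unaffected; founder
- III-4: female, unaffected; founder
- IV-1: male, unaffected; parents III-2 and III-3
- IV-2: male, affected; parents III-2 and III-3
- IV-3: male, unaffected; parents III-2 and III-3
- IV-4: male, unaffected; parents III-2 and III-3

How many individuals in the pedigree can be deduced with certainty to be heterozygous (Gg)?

7

Obligate heterozygotes: I-1 is unaffected so carries G and passed g to II-1 (gg), so I-1 is Gg; I-2 is unaffected so carries G and passed g to II-1 (gg), so I-2 is Gg; II-5 is unaffected so carries G and passed g to III-2 (gg), so II-5 is Gg; III-3 is unaffected so carries G and passed g to IV-2 (gg), so III-3 is Gg; IV-1 is unaffected so carries G and received g from III-2 (gg), so IV-1 is Gg; IV-3 is unaffected so carries G and received g from III-2 (gg), so IV-3 is Gg; IV-4 is unaffected so carries G and received g from III-2 (gg), so IV-4 is Gg.
Every other individual is either homozygous by phenotype or has at least one consistent homozygous assignment, so the count is 7.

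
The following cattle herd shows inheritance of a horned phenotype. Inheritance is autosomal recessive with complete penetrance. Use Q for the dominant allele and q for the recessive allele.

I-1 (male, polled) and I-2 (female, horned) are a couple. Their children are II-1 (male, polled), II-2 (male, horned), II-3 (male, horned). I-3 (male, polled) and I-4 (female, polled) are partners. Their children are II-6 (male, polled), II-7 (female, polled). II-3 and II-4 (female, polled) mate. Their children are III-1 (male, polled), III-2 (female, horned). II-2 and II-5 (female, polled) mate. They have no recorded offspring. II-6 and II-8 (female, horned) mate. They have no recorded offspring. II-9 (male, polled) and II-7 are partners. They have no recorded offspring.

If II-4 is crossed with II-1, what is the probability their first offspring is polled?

3/4

II-4 is polled so carries Q and passed q to III-2 (qq), so II-4 is Qq.
II-1 is polled so carries Q and received q from I-2 (qq), so II-1 is Qq.
The cross gives 1/4 QQ : 1/2 Qq : 1/4 qq, so P(offspring is polled) = 3/4.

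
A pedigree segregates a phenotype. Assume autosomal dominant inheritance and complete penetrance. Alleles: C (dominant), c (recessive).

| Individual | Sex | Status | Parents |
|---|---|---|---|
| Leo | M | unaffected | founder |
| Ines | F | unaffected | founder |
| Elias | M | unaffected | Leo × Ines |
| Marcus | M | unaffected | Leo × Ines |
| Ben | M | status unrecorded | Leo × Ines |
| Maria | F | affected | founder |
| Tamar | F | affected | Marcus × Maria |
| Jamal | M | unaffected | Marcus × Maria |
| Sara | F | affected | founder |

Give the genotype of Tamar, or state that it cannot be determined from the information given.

From phenotype alone, Tamar is CC or Cc.
Tamar is affected so carries C and received c from Marcus (cc), so Tamar is Cc.

Cc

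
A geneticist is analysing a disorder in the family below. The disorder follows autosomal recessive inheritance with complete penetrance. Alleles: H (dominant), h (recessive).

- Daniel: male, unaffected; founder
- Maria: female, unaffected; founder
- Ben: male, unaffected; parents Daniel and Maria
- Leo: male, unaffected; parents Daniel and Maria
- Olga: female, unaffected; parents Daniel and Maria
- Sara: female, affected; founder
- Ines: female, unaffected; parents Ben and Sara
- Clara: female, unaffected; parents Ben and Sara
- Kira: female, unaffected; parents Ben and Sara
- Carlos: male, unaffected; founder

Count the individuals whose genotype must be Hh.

3

Obligate heterozygotes: Ines is unaffected so carries H and received h from Sara (hh), so Ines is Hh; Clara is unaffected so carries H and received h from Sara (hh), so Clara is Hh; Kira is unaffected so carries H and received h from Sara (hh), so Kira is Hh.
Every other individual is either homozygous by phenotype or has at least one consistent homozygous assignment, so the count is 3.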